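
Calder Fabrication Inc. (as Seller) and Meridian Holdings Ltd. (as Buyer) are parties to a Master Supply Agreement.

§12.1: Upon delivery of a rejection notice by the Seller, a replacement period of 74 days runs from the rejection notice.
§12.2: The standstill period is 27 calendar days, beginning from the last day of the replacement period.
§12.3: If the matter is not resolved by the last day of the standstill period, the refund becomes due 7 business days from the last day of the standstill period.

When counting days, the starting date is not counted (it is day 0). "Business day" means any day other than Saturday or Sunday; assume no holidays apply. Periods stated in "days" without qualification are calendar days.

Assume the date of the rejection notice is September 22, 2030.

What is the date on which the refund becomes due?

January 10, 2031

Adding 74 calendar days to September 22, 2030 gives December 5, 2030, which is the last day of the replacement period.
The last day of the standstill period: December 5, 2030 + 27 days = January 1, 2031.
From Wednesday, January 1, 2031, 7 business days (Jan 2, Jan 3, Jan 6, Jan 7, Jan 8, Jan 9, Jan 10, skipping weekends) brings us to Friday, January 10, 2031, which is the date on which the refund becomes due.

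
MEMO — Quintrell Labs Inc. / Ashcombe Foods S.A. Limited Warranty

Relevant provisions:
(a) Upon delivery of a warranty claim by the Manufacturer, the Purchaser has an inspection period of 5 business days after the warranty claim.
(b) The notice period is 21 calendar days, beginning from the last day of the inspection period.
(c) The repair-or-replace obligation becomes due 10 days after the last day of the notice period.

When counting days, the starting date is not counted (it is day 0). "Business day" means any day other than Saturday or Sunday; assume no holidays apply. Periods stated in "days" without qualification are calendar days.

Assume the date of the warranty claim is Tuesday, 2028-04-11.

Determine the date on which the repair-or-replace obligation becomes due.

2028-05-19

The last day of the inspection period: counting 5 business days from Tuesday, 2028-04-11 (Apr 12, Apr 13, Apr 14, Apr 17, Apr 18, skipping weekends) reaches Tuesday, 2028-04-18.
The last day of the notice period: 21 calendar days after 2028-04-18 is 2028-05-09.
Adding 10 calendar days to 2028-05-09 gives 2028-05-19, which is the date on which the repair-or-replace obligation becomes due.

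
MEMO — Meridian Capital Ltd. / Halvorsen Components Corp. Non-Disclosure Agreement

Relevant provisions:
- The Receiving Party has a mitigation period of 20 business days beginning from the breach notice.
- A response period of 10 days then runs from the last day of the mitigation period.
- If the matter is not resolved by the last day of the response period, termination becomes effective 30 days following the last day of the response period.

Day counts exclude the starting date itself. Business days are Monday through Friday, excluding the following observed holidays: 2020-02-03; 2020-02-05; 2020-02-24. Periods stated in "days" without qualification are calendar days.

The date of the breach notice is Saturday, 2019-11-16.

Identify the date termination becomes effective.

2020-01-22

The last day of the mitigation period: counting 20 business days from Saturday, 2019-11-16 (Nov 18, Nov 19, Nov 20, Nov 21, …, Dec 11, Dec 12, Dec 13, skipping weekends) reaches Friday, 2019-12-13.
The last day of the response period: 10 calendar days after 2019-12-13 is 2019-12-23.
Adding 30 calendar days to 2019-12-23 gives 2020-01-22, which is the date termination becomes effective.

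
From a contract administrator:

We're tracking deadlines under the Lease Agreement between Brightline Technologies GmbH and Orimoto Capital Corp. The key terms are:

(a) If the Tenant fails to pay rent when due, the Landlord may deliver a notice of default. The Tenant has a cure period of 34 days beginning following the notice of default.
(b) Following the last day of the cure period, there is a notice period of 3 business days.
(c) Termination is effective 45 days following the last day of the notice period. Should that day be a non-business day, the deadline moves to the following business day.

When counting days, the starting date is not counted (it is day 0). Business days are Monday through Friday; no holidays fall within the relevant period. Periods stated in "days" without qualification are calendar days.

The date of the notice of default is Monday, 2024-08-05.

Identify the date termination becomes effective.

The last day of the cure period: 2024-08-05 + 34 days = 2024-09-08.
The last day of the notice period: 3 business days after Sunday, 2024-09-08, skipping weekends — Sep 9, Sep 10, Sep 11 — lands on Wednesday, 2024-09-11.
The date termination becomes effective: 45 calendar days after 2024-09-11 is 2024-10-26. That falls on a Saturday, so it rolls to the next business day, Monday, 2024-10-28.

2024-10-28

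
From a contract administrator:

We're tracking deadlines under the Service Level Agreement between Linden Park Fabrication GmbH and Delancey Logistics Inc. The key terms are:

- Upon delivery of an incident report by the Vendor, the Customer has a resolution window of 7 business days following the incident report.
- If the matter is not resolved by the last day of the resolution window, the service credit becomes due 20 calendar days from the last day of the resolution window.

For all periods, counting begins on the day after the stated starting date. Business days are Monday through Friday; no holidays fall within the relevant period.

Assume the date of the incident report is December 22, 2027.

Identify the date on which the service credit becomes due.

January 20, 2028

The last day of the resolution window: 7 business days after Wednesday, December 22, 2027, skipping weekends — Dec 23, Dec 24, Dec 27, Dec 28, Dec 29, Dec 30, Dec 31 — lands on Friday, December 31, 2027.
Adding 20 calendar days to December 31, 2027 gives January 20, 2028, which is the date on which the service credit becomes due.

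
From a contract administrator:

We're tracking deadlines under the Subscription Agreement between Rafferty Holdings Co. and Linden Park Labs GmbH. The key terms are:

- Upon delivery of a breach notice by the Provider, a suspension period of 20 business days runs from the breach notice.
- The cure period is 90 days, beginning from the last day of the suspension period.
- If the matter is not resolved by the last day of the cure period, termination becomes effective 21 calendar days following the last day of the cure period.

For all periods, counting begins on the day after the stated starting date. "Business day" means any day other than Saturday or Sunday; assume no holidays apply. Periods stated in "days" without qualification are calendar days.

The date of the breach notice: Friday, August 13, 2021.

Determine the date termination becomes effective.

The last day of the suspension period: 20 business days after Friday, August 13, 2021, skipping weekends — Aug 16, Aug 17, Aug 18, Aug 19, …, Sep 8, Sep 9, Sep 10 — lands on Friday, September 10, 2021.
The last day of the cure period: 90 calendar days after September 10, 2021 is December 9, 2021.
Adding 21 calendar days to December 9, 2021 gives December 30, 2021, which is the date termination becomes effective.

December 30, 2021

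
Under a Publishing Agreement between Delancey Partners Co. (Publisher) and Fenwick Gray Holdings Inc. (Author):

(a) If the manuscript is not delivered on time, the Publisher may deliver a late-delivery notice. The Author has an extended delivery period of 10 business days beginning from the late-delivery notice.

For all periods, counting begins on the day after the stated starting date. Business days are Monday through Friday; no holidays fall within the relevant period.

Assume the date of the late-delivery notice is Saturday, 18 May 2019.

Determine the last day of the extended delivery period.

31 May 2019

The last day of the extended delivery period: counting 10 business days from Saturday, 18 May 2019 (May 20, May 21, May 22, May 23, May 24, May 27, May 28, May 29, May 30, May 31, skipping weekends) reaches Friday, 31 May 2019.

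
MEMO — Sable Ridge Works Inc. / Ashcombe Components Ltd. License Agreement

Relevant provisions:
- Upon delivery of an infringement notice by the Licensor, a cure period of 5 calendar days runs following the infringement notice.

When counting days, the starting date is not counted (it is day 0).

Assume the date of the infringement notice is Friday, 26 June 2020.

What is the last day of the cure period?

The last day of the cure period: 5 calendar days after 26 June 2020 is 1 July 2020.

1 July 2020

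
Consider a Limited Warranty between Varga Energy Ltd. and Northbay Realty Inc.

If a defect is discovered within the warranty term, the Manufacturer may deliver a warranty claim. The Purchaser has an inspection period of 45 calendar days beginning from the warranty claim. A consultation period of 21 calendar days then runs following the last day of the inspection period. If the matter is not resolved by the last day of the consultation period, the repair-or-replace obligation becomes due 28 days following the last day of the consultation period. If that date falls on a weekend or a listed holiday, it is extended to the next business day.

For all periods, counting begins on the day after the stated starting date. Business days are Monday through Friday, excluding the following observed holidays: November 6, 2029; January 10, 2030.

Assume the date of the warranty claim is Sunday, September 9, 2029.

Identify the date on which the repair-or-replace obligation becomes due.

December 12, 2029

Adding 45 calendar days to September 9, 2029 gives October 24, 2029, which is the last day of the inspection period.
The last day of the consultation period: October 24, 2029 + 21 days = November 14, 2029.
The date on which the repair-or-replace obligation becomes due: 28 calendar days after November 14, 2029 is December 12, 2029. December 12, 2029 is a Wednesday and is not a listed holiday, so no roll-forward applies.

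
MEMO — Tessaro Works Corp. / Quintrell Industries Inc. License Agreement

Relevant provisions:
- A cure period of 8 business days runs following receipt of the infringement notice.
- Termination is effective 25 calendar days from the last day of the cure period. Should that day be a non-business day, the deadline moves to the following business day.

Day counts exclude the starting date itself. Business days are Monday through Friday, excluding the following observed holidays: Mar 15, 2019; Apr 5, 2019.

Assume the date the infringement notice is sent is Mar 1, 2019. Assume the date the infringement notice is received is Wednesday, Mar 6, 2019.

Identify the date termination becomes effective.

The last day of the cure period: 8 business days after Wednesday, Mar 6, 2019, skipping weekends and the listed holiday on Mar 15 — Mar 7, Mar 8, Mar 11, Mar 12, Mar 13, Mar 14, Mar 18, Mar 19 — lands on Tuesday, Mar 19, 2019.
The date termination becomes effective: 25 calendar days after Mar 19, 2019 is Apr 13, 2019. That falls on a Saturday, so it rolls to the next business day, Monday, Apr 15, 2019.

Apr 15, 2019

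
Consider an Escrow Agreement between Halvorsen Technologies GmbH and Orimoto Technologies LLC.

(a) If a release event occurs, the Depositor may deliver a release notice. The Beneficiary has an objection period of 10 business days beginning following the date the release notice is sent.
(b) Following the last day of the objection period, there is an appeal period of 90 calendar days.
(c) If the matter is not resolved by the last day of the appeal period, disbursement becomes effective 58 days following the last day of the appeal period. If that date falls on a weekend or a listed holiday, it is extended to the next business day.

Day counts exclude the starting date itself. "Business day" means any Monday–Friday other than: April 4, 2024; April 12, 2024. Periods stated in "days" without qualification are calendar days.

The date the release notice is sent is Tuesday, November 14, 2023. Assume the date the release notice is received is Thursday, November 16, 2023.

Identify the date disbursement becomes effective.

April 24, 2024

The last day of the objection period: counting 10 business days from Tuesday, November 14, 2023 (Nov 15, Nov 16, Nov 17, Nov 20, Nov 21, Nov 22, Nov 23, Nov 24, Nov 27, Nov 28, skipping weekends) reaches Tuesday, November 28, 2023.
Adding 90 calendar days to November 28, 2023 gives February 26, 2024, which is the last day of the appeal period.
Adding 58 calendar days to February 26, 2024 gives April 24, 2024, which is the date disbursement becomes effective. April 24, 2024 is a Wednesday and is not a listed holiday, so no roll-forward applies.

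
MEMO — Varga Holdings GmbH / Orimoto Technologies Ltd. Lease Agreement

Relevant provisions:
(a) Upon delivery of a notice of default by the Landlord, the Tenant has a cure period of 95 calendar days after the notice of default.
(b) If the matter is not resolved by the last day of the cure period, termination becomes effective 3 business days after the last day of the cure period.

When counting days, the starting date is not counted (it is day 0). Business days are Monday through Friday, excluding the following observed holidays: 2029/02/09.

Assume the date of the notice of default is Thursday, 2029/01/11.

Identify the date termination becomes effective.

Adding 95 calendar days to 2029/01/11 gives 2029/04/16, which is the last day of the cure period.
From Monday, 2029/04/16, 3 business days (Apr 17, Apr 18, Apr 19, skipping weekends) brings us to Thursday, 2029/04/19, which is the date termination becomes effective.

2029/04/19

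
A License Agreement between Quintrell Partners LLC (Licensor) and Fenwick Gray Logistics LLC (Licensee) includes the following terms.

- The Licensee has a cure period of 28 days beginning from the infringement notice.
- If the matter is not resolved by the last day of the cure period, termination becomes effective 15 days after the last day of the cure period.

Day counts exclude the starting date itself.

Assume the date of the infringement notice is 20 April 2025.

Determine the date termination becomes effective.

2 June 2025

Adding 28 calendar days to 20 April 2025 gives 18 May 2025, which is the last day of the cure period.
Adding 15 calendar days to 18 May 2025 gives 2 June 2025, which is the date termination becomes effective.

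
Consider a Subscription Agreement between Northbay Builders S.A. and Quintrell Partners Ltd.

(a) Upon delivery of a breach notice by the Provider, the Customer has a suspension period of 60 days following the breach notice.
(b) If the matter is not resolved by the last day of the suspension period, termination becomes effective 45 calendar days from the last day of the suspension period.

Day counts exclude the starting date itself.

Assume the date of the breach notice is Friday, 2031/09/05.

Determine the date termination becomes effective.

Adding 60 calendar days to 2031/09/05 gives 2031/11/04, which is the last day of the suspension period.
Adding 45 calendar days to 2031/11/04 gives 2031/12/19, which is the date termination becomes effective.

2031/12/19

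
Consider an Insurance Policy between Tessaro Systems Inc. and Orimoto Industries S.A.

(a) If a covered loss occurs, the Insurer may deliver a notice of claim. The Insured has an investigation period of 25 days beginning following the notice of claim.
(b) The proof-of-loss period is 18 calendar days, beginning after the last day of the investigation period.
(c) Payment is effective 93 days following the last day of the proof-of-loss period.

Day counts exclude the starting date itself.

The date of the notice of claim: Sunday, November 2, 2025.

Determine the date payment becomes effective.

March 18, 2026

The last day of the investigation period: November 2, 2025 + 25 days = November 27, 2025.
The last day of the proof-of-loss period: November 27, 2025 + 18 days = December 15, 2025.
The date payment becomes effective: December 15, 2025 + 93 days = March 18, 2026.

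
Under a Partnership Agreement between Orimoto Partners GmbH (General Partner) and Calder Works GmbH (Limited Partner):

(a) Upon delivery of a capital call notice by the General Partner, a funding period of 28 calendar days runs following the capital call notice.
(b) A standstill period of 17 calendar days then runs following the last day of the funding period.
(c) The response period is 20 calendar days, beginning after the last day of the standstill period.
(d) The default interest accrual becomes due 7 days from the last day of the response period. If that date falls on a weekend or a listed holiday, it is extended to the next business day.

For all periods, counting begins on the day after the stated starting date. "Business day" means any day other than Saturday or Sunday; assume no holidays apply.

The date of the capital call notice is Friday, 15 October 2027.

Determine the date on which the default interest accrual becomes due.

27 December 2027

The last day of the funding period: 28 calendar days after 15 October 2027 is 12 November 2027.
The last day of the standstill period: 12 November 2027 + 17 days = 29 November 2027.
The last day of the response period: 29 November 2027 + 20 days = 19 December 2027.
The date on which the default interest accrual becomes due: 7 calendar days after 19 December 2027 is 26 December 2027. That falls on a Sunday, so it rolls to the next business day, Monday, 27 December 2027.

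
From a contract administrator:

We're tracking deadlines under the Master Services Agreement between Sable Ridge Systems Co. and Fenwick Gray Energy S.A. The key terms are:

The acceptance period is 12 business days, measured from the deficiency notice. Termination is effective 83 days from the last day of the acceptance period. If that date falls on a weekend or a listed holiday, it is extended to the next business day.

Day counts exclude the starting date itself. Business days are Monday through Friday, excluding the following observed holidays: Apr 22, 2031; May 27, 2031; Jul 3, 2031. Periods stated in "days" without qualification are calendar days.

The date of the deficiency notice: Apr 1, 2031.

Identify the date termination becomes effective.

The last day of the acceptance period: counting 12 business days from Tuesday, Apr 1, 2031 (Apr 2, Apr 3, Apr 4, Apr 7, …, Apr 15, Apr 16, Apr 17, skipping weekends) reaches Thursday, Apr 17, 2031.
Adding 83 calendar days to Apr 17, 2031 gives Jul 9, 2031, which is the date termination becomes effective. Jul 9, 2031 is a Wednesday and is not a listed holiday, so no roll-forward applies.

Jul 9, 2031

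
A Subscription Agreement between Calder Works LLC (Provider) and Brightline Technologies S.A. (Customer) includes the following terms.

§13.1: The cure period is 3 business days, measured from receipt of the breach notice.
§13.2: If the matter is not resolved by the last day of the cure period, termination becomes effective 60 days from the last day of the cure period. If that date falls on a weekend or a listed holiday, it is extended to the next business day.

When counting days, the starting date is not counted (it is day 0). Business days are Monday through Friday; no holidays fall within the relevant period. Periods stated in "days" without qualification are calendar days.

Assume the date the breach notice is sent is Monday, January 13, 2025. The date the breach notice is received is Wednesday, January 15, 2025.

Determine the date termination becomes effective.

March 21, 2025

The last day of the cure period: counting 3 business days from Wednesday, January 15, 2025 (Jan 16, Jan 17, Jan 20, skipping weekends) reaches Monday, January 20, 2025.
The date termination becomes effective: January 20, 2025 + 60 days = March 21, 2025. March 21, 2025 is a Friday, so no roll-forward applies.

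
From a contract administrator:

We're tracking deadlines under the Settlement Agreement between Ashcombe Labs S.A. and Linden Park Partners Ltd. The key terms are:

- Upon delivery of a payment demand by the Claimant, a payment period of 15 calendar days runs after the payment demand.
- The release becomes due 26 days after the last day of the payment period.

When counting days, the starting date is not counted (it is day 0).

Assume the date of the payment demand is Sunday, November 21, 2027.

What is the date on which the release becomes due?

January 1, 2028

Adding 15 calendar days to November 21, 2027 gives December 6, 2027, which is the last day of the payment period.
Adding 26 calendar days to December 6, 2027 gives January 1, 2028, which is the date on which the release becomes due.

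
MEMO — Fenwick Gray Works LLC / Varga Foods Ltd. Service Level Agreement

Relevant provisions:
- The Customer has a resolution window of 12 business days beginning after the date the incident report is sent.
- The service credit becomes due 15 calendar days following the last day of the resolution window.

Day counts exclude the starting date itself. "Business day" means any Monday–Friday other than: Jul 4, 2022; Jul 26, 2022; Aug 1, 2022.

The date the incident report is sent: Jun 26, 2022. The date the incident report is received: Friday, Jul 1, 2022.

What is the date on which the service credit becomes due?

Jul 28, 2022

The last day of the resolution window: counting 12 business days from Sunday, Jun 26, 2022 (Jun 27, Jun 28, Jun 29, Jun 30, …, Jul 11, Jul 12, Jul 13, skipping weekends and the listed holiday on Jul 4) reaches Wednesday, Jul 13, 2022.
The date on which the service credit becomes due: 15 calendar days after Jul 13, 2022 is Jul 28, 2022.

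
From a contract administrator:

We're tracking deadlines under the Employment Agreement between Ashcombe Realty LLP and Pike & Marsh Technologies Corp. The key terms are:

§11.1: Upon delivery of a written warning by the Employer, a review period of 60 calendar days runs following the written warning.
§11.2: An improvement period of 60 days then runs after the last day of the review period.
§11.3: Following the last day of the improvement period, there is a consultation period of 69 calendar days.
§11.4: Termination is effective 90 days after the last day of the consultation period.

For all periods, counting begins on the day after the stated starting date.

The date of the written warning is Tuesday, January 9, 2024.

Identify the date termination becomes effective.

October 14, 2024

Adding 60 calendar days to January 9, 2024 gives March 9, 2024, which is the last day of the review period.
Adding 60 calendar days to March 9, 2024 gives May 8, 2024, which is the last day of the improvement period.
The last day of the consultation period: 69 calendar days after May 8, 2024 is July 16, 2024.
Adding 90 calendar days to July 16, 2024 gives October 14, 2024, which is the date termination becomes effective.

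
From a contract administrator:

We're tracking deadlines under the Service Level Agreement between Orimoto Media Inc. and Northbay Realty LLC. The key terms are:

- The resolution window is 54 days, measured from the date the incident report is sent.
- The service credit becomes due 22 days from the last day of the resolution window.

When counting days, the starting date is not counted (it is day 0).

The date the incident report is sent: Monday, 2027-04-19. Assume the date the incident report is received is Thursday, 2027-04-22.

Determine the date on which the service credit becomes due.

The last day of the resolution window: 2027-04-19 + 54 days = 2027-06-12.
Adding 22 calendar days to 2027-06-12 gives 2027-07-04, which is the date on which the service credit becomes due.

2027-07-04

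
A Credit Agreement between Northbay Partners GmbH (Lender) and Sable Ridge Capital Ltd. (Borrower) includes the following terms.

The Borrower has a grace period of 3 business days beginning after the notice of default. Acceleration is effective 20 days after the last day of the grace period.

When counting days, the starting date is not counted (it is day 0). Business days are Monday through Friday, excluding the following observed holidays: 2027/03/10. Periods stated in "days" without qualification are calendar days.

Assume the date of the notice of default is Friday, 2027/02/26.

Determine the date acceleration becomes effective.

2027/03/23

The last day of the grace period: 3 business days after Friday, 2027/02/26, skipping weekends — Mar 1, Mar 2, Mar 3 — lands on Wednesday, 2027/03/03.
The date acceleration becomes effective: 2027/03/03 + 20 days = 2027/03/23.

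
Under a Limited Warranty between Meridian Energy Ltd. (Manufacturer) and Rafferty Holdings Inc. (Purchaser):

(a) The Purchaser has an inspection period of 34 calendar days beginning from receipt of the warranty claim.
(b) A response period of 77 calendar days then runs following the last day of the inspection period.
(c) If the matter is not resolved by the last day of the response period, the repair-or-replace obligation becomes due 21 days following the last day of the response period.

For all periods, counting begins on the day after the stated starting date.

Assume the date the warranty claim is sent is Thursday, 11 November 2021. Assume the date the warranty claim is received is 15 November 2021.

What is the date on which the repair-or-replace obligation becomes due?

27 March 2022

Adding 34 calendar days to 15 November 2021 gives 19 December 2021, which is the last day of the inspection period.
The last day of the response period: 77 calendar days after 19 December 2021 is 6 March 2022.
Adding 21 calendar days to 6 March 2022 gives 27 March 2022, which is the date on which the repair-or-replace obligation becomes due.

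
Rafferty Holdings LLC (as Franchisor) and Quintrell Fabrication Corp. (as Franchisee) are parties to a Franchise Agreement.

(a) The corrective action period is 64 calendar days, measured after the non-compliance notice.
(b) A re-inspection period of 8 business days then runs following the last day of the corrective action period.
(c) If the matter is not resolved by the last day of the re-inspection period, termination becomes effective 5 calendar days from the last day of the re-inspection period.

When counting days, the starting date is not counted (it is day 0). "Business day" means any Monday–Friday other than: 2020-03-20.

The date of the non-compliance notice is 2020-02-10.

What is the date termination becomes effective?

2020-04-29

The last day of the corrective action period: 64 calendar days after 2020-02-10 is 2020-04-14.
The last day of the re-inspection period: 8 business days after Tuesday, 2020-04-14, skipping weekends — Apr 15, Apr 16, Apr 17, Apr 20, Apr 21, Apr 22, Apr 23, Apr 24 — lands on Friday, 2020-04-24.
Adding 5 calendar days to 2020-04-24 gives 2020-04-29, which is the date termination becomes effective.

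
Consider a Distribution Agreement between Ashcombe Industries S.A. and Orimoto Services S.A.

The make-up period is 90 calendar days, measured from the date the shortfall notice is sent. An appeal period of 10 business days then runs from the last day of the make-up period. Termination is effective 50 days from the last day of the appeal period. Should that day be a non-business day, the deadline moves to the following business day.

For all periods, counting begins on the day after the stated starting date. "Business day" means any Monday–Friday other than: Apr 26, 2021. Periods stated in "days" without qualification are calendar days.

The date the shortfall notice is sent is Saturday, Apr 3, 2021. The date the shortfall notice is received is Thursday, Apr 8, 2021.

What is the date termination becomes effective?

Sep 6, 2021

The last day of the make-up period: 90 calendar days after Apr 3, 2021 is Jul 2, 2021.
The last day of the appeal period: 10 business days after Friday, Jul 2, 2021, skipping weekends — Jul 5, Jul 6, Jul 7, Jul 8, Jul 9, Jul 12, Jul 13, Jul 14, Jul 15, Jul 16 — lands on Friday, Jul 16, 2021.
The date termination becomes effective: 50 calendar days after Jul 16, 2021 is Sep 4, 2021. That falls on a Saturday, so it rolls to the next business day, Monday, Sep 6, 2021.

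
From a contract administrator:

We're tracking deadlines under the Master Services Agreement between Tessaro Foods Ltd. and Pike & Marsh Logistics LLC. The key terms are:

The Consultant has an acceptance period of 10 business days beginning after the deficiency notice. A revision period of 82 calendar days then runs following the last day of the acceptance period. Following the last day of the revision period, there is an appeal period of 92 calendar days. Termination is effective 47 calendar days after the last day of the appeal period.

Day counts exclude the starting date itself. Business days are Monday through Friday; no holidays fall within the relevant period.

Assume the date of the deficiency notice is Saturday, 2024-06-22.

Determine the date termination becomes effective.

The last day of the acceptance period: 10 business days after Saturday, 2024-06-22, skipping weekends — Jun 24, Jun 25, Jun 26, Jun 27, Jun 28, Jul 1, Jul 2, Jul 3, Jul 4, Jul 5 — lands on Friday, 2024-07-05.
The last day of the revision period: 82 calendar days after 2024-07-05 is 2024-09-25.
Adding 92 calendar days to 2024-09-25 gives 2024-12-26, which is the last day of the appeal period.
Adding 47 calendar days to 2024-12-26 gives 2025-02-11, which is the date termination becomes effective.

2025-02-11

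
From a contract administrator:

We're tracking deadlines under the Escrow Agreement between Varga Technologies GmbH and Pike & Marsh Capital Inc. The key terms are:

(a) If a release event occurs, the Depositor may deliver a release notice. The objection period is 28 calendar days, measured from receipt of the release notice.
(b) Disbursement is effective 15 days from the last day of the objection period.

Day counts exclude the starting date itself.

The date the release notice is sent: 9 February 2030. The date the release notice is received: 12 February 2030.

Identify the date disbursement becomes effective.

27 March 2030

The last day of the objection period: 12 February 2030 + 28 days = 12 March 2030.
The date disbursement becomes effective: 15 calendar days after 12 March 2030 is 27 March 2030.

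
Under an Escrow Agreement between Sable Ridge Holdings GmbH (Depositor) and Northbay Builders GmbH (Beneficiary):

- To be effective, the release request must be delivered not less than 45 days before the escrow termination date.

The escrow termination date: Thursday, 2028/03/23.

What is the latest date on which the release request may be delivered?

2028/03/23 minus 45 days is 2028/02/07.

2028/02/07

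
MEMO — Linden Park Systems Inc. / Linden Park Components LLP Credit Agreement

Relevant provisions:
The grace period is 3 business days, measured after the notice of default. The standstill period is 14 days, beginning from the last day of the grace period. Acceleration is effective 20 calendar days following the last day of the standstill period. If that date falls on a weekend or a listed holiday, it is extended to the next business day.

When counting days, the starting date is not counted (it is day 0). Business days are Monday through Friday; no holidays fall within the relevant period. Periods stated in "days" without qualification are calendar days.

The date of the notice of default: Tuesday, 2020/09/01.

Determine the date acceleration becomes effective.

2020/10/08

The last day of the grace period: counting 3 business days from Tuesday, 2020/09/01 (Sep 2, Sep 3, Sep 4, skipping weekends) reaches Friday, 2020/09/04.
The last day of the standstill period: 14 calendar days after 2020/09/04 is 2020/09/18.
Adding 20 calendar days to 2020/09/18 gives 2020/10/08, which is the date acceleration becomes effective. 2020/10/08 is a Thursday, so no roll-forward applies.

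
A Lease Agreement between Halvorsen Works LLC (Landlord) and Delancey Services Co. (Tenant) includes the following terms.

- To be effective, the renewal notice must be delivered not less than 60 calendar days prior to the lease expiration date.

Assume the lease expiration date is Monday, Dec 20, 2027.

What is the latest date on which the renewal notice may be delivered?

Oct 21, 2027

Dec 20, 2027 minus 60 days is Oct 21, 2027.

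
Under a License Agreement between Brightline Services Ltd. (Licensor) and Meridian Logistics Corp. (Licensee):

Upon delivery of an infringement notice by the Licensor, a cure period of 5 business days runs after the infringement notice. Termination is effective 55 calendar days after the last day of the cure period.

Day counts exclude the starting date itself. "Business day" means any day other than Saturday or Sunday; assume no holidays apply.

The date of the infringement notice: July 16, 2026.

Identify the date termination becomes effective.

September 16, 2026

From Thursday, July 16, 2026, 5 business days (Jul 17, Jul 20, Jul 21, Jul 22, Jul 23, skipping weekends) brings us to Thursday, July 23, 2026, which is the last day of the cure period.
The date termination becomes effective: July 23, 2026 + 55 days = September 16, 2026.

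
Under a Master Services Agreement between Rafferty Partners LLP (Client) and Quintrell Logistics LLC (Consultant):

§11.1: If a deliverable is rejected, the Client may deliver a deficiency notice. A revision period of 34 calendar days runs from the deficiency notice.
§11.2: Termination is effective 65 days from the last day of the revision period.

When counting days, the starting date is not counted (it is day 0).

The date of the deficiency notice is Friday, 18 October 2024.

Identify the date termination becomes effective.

The last day of the revision period: 18 October 2024 + 34 days = 21 November 2024.
Adding 65 calendar days to 21 November 2024 gives 25 January 2025, which is the date termination becomes effective.

25 January 2025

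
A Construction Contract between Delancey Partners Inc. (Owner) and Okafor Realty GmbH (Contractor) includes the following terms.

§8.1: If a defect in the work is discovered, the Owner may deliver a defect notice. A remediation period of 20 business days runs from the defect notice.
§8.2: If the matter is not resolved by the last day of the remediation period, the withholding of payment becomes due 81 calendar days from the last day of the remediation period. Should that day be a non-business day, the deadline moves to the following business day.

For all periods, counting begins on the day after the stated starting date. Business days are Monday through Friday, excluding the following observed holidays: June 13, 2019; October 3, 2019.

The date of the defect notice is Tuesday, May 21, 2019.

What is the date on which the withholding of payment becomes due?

September 9, 2019

The last day of the remediation period: counting 20 business days from Tuesday, May 21, 2019 (May 22, May 23, May 24, May 27, …, Jun 17, Jun 18, Jun 19, skipping weekends and the listed holiday on Jun 13) reaches Wednesday, June 19, 2019.
The date on which the withholding of payment becomes due: 81 calendar days after June 19, 2019 is September 8, 2019. That falls on a Sunday, so it rolls to the next business day, Monday, September 9, 2019.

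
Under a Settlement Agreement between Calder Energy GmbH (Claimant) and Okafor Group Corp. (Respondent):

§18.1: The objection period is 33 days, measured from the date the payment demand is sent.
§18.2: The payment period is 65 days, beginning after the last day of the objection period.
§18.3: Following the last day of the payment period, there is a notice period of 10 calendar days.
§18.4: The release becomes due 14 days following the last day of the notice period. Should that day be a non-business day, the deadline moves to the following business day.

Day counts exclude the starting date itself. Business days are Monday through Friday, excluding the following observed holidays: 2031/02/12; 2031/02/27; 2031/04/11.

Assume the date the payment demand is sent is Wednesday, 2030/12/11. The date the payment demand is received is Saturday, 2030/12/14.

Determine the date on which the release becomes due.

The last day of the objection period: 2030/12/11 + 33 days = 2031/01/13.
Adding 65 calendar days to 2031/01/13 gives 2031/03/19, which is the last day of the payment period.
Adding 10 calendar days to 2031/03/19 gives 2031/03/29, which is the last day of the notice period.
The date on which the release becomes due: 14 calendar days after 2031/03/29 is 2031/04/12. That falls on a Saturday, so it rolls to the next business day, Monday, 2031/04/14.

2031/04/14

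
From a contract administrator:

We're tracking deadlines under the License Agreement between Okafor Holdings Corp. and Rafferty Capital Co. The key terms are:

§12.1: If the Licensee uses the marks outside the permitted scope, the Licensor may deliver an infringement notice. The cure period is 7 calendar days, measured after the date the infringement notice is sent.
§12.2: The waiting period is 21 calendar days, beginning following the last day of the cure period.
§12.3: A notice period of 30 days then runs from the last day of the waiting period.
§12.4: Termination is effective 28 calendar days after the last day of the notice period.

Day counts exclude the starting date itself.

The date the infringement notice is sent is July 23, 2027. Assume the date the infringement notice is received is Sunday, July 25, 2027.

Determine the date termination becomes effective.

The last day of the cure period: July 23, 2027 + 7 days = July 30, 2027.
The last day of the waiting period: July 30, 2027 + 21 days = August 20, 2027.
Adding 30 calendar days to August 20, 2027 gives September 19, 2027, which is the last day of the notice period.
The date termination becomes effective: 28 calendar days after September 19, 2027 is October 17, 2027.

October 17, 2027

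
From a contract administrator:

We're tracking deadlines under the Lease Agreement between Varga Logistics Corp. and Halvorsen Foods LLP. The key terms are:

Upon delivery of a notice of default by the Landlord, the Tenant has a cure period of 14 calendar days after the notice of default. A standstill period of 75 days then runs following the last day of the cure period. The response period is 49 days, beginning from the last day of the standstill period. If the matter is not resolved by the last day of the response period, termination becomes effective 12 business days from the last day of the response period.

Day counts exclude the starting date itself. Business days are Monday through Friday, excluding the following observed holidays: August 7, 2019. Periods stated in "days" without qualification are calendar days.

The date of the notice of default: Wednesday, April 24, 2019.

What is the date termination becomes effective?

The last day of the cure period: April 24, 2019 + 14 days = May 8, 2019.
The last day of the standstill period: 75 calendar days after May 8, 2019 is July 22, 2019.
The last day of the response period: July 22, 2019 + 49 days = September 9, 2019.
The date termination becomes effective: 12 business days after Monday, September 9, 2019, skipping weekends — Sep 10, Sep 11, Sep 12, Sep 13, …, Sep 23, Sep 24, Sep 25 — lands on Wednesday, September 25, 2019.

September 25, 2019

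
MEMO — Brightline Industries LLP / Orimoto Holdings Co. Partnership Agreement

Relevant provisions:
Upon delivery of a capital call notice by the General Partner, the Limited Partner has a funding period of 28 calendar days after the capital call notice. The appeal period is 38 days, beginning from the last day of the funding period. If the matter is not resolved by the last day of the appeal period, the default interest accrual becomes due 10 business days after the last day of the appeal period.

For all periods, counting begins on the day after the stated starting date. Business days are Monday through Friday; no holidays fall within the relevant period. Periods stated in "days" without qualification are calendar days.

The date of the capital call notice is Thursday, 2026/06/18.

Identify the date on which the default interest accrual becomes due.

2026/09/04

Adding 28 calendar days to 2026/06/18 gives 2026/07/16, which is the last day of the funding period.
The last day of the appeal period: 38 calendar days after 2026/07/16 is 2026/08/23.
The date on which the default interest accrual becomes due: counting 10 business days from Sunday, 2026/08/23 (Aug 24, Aug 25, Aug 26, Aug 27, Aug 28, Aug 31, Sep 1, Sep 2, Sep 3, Sep 4, skipping weekends) reaches Friday, 2026/09/04.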